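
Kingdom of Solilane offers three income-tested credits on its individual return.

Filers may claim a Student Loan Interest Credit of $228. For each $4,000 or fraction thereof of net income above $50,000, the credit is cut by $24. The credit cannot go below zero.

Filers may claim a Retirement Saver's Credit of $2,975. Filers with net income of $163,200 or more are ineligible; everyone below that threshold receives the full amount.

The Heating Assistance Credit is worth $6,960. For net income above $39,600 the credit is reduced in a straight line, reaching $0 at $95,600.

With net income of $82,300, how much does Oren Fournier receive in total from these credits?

Student Loan Interest Credit: income exceeds $50,000 by $32,300, which is 9 full-or-partial $4,000 increments; reduction = 9 × $24 = $216, leaving $12.
Retirement Saver's Credit: $82,300 is below the $163,200 cutoff, so the full $2,975 applies.
Heating Assistance Credit: $82,300 is $42,700 into a $56,000 phase-out range, leaving 13,300/56,000 of the credit: $6,960 × 13,300/56,000 = $1,653.
Total: $12 + $2,975 + $1,653 = $4,640.

$4,640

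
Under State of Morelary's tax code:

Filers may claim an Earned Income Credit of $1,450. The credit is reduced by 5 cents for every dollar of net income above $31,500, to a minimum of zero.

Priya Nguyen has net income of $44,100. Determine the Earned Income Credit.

Earned Income Credit: 5% of the $12,600 excess over $31,500 is $630; credit = $1,450 − $630 = $820.

$820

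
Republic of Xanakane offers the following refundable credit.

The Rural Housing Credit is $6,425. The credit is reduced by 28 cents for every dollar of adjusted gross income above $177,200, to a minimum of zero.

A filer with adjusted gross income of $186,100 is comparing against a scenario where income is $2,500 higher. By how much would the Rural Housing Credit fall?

$700

At $186,100 — 28% of the $8,900 excess over $177,200 is $2,492; credit = $6,425 − $2,492 = $3,933.
At $188,600 — 28% of the $11,400 excess over $177,200 is $3,192; credit = $6,425 − $3,192 = $3,233.
Lost: $3,933 − $3,233 = $700.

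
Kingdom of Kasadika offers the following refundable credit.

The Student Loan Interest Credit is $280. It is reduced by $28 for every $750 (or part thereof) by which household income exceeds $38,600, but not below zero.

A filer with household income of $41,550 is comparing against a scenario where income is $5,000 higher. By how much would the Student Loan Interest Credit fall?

$168

At $41,550 — income exceeds $38,600 by $2,950, which is 4 full-or-partial $750 increments; reduction = 4 × $28 = $112, leaving $168.
At $46,550 — income exceeds $38,600 by $7,950 → 11 increments × $28 = $308 ≥ base, so the credit is $0.
Lost: $168 − $0 = $168.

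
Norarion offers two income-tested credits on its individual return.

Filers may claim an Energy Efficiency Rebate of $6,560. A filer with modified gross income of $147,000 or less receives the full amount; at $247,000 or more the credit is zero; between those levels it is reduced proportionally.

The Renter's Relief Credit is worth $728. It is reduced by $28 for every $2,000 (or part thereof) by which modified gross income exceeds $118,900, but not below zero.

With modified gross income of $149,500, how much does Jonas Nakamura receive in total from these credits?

$6,676

Energy Efficiency Rebate: $149,500 is $2,500 into a $100,000 phase-out range, leaving 97,500/100,000 of the credit: $6,560 × 97,500/100,000 = $6,396.
Renter's Relief Credit: income exceeds $118,900 by $30,600, which is 16 full-or-partial $2,000 increments; reduction = 16 × $28 = $448, leaving $280.
Total: $6,396 + $280 = $6,676.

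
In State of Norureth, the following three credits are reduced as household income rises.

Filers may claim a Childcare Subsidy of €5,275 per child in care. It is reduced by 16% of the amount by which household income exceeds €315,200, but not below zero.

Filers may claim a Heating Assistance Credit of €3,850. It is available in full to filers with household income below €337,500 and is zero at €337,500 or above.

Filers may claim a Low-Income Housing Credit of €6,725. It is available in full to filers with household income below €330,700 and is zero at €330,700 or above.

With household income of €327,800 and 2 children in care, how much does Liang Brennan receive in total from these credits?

Childcare Subsidy: base = 2 × €5,275 = €10,550. 16% of the €12,600 excess over €315,200 is €2,016; credit = €10,550 − €2,016 = €8,534.
Heating Assistance Credit: €327,800 is below the €337,500 cutoff, so the full €3,850 applies.
Low-Income Housing Credit: €327,800 is below the €330,700 cutoff, so the full €6,725 applies.
Total: €8,534 + €3,850 + €6,725 = €19,109.

€19,109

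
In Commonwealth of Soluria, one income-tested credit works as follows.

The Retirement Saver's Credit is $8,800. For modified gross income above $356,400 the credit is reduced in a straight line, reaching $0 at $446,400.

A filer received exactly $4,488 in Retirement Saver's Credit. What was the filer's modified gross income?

$400,500

$4,488 is 4,488/8,800 of the full $8,800, so 4,312/8,800 of the $90,000 range has been used: income = $356,400 + $90,000 × 4,312/8,800 = $400,500.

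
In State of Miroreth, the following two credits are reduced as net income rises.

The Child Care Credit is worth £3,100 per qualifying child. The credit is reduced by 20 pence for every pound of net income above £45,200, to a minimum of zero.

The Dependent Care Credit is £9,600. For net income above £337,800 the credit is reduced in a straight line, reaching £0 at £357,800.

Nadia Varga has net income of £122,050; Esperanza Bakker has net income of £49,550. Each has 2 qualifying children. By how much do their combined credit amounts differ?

Nadia (£122,050): Child Care Credit: base = 2 × £3,100 = £6,200. 20% of the £76,850 excess over £45,200 is £15,370 ≥ base, so the credit is £0. Dependent Care Credit: £122,050 is at or below the £337,800 threshold, so the full £9,600 applies. total £0 + £9,600 = £9,600
Esperanza (£49,550): Child Care Credit: base = 2 × £3,100 = £6,200. 20% of the £4,350 excess over £45,200 is £870; credit = £6,200 − £870 = £5,330. Dependent Care Credit: £49,550 is at or below the £337,800 threshold, so the full £9,600 applies. total £5,330 + £9,600 = £14,930
Difference: |£9,600 − £14,930| = £5,330.

£5,330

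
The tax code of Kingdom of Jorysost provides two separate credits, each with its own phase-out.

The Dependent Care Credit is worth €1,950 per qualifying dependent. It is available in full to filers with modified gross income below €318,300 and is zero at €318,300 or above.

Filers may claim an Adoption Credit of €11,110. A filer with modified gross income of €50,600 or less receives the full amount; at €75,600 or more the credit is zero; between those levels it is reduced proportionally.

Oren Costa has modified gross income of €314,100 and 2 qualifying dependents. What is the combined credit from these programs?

Dependent Care Credit: base = 2 × €1,950 = €3,900. €314,100 is below the €318,300 cutoff, so the full €3,900 applies.
Adoption Credit: €314,100 is at or above €75,600, so the credit is €0.
Total: €3,900 + €0 = €3,900.

€3,900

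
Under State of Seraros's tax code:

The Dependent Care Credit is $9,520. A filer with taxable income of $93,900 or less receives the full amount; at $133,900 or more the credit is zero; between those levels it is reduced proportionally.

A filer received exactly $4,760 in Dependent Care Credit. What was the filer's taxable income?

$4,760 is 4,760/9,520 of the full $9,520, so 4,760/9,520 of the $40,000 range has been used: income = $93,900 + $40,000 × 4,760/9,520 = $113,900.

$113,900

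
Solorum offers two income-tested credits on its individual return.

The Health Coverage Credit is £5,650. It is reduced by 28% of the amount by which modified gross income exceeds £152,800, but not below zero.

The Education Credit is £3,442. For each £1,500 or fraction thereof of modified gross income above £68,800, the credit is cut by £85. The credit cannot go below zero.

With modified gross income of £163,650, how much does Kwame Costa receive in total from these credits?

£2,612

Health Coverage Credit: 28% of the £10,850 excess over £152,800 is £3,038; credit = £5,650 − £3,038 = £2,612.
Education Credit: income exceeds £68,800 by £94,850 → 64 increments × £85 = £5,440 ≥ base, so the credit is £0.
Total: £2,612 + £0 = £2,612.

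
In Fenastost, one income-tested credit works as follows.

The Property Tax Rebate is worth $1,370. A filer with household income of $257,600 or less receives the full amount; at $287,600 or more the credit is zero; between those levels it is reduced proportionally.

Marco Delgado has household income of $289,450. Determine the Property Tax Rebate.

$0

Property Tax Rebate: $289,450 is at or above $287,600, so the credit is $0.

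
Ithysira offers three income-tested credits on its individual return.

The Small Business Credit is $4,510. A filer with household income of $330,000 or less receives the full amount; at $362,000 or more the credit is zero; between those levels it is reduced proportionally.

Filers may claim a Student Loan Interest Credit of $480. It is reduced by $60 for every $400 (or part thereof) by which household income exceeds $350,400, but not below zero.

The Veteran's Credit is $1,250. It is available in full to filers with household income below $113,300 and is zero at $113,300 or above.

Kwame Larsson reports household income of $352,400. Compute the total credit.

Small Business Credit: $352,400 is $22,400 into a $32,000 phase-out range, leaving 9,600/32,000 of the credit: $4,510 × 9,600/32,000 = $1,353.
Student Loan Interest Credit: income exceeds $350,400 by $2,000, which is 5 full-or-partial $400 increments; reduction = 5 × $60 = $300, leaving $180.
Veteran's Credit: $352,400 meets or exceeds the $113,300 cutoff, so the credit is $0.
Total: $1,353 + $180 + $0 = $1,533.

$1,533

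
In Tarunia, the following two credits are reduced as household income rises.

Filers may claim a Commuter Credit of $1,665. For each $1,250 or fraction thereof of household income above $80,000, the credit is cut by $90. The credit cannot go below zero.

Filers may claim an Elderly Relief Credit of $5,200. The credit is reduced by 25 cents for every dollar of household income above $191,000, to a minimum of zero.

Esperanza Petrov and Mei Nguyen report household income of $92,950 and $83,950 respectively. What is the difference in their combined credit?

Esperanza ($92,950): Commuter Credit: income exceeds $80,000 by $12,950, which is 11 full-or-partial $1,250 increments; reduction = 11 × $90 = $990, leaving $675. Elderly Relief Credit: $92,950 is at or below the $191,000 threshold, so the full $5,200 applies. total $675 + $5,200 = $5,875
Mei ($83,950): Commuter Credit: income exceeds $80,000 by $3,950, which is 4 full-or-partial $1,250 increments; reduction = 4 × $90 = $360, leaving $1,305. Elderly Relief Credit: $83,950 is at or below the $191,000 threshold, so the full $5,200 applies. total $1,305 + $5,200 = $6,505
Difference: |$5,875 − $6,505| = $630.

$630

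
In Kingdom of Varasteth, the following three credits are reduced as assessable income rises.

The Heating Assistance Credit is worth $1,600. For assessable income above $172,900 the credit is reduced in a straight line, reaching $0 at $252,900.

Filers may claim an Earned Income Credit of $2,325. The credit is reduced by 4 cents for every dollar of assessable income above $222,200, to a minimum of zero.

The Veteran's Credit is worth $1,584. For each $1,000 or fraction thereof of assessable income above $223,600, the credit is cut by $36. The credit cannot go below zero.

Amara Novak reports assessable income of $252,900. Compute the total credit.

Heating Assistance Credit: $252,900 is at or above $252,900, so the credit is $0.
Earned Income Credit: 4% of the $30,700 excess over $222,200 is $1,228; credit = $2,325 − $1,228 = $1,097.
Veteran's Credit: income exceeds $223,600 by $29,300, which is 30 full-or-partial $1,000 increments; reduction = 30 × $36 = $1,080, leaving $504.
Total: $0 + $1,097 + $504 = $1,601.

$1,601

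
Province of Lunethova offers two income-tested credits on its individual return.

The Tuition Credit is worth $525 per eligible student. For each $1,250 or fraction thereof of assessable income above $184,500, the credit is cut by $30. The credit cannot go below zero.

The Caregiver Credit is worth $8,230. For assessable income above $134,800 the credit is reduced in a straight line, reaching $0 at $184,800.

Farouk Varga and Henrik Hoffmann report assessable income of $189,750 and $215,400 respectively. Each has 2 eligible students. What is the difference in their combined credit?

Farouk ($189,750): Tuition Credit: base = 2 × $525 = $1,050. income exceeds $184,500 by $5,250, which is 5 full-or-partial $1,250 increments; reduction = 5 × $30 = $150, leaving $900. Caregiver Credit: $189,750 is at or above $184,800, so the credit is $0. total $900 + $0 = $900
Henrik ($215,400): Tuition Credit: base = 2 × $525 = $1,050. income exceeds $184,500 by $30,900, which is 25 full-or-partial $1,250 increments; reduction = 25 × $30 = $750, leaving $300. Caregiver Credit: $215,400 is at or above $184,800, so the credit is $0. total $300 + $0 = $300
Difference: |$900 − $300| = $600.

$600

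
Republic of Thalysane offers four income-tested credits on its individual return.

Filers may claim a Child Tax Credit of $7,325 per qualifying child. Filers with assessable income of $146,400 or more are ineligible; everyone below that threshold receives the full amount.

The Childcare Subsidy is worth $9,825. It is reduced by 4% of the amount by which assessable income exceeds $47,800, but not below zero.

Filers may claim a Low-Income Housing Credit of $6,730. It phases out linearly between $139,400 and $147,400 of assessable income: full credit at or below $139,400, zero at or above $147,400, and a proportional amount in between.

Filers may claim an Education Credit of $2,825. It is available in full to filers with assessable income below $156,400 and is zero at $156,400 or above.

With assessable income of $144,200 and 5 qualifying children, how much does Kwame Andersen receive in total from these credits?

Child Tax Credit: base = 5 × $7,325 = $36,625. $144,200 is below the $146,400 cutoff, so the full $36,625 applies.
Childcare Subsidy: 4% of the $96,400 excess over $47,800 is $3,856; credit = $9,825 − $3,856 = $5,969.
Low-Income Housing Credit: $144,200 is $4,800 into a $8,000 phase-out range, leaving 3,200/8,000 of the credit: $6,730 × 3,200/8,000 = $2,692.
Education Credit: $144,200 is below the $156,400 cutoff, so the full $2,825 applies.
Total: $36,625 + $5,969 + $2,692 + $2,825 = $48,111.

$48,111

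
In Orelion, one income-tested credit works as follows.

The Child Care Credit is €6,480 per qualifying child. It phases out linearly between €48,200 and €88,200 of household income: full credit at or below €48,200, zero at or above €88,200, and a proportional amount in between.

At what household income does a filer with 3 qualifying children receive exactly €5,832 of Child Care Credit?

Full credit = 3 × €6,480 = €19,440.
€5,832 is 5,832/19,440 of the full €19,440, so 13,608/19,440 of the €40,000 range has been used: income = €48,200 + €40,000 × 13,608/19,440 = €76,200.

€76,200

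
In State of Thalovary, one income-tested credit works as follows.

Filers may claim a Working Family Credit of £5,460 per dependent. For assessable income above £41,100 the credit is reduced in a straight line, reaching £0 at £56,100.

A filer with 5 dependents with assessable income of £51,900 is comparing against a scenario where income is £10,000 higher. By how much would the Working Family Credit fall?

£7,644

At £51,900 — base = 5 × £5,460 = £27,300. £51,900 is £10,800 into a £15,000 phase-out range, leaving 4,200/15,000 of the credit: £27,300 × 4,200/15,000 = £7,644.
At £61,900 — base = 5 × £5,460 = £27,300. £61,900 is at or above £56,100, so the credit is £0.
Lost: £7,644 − £0 = £7,644.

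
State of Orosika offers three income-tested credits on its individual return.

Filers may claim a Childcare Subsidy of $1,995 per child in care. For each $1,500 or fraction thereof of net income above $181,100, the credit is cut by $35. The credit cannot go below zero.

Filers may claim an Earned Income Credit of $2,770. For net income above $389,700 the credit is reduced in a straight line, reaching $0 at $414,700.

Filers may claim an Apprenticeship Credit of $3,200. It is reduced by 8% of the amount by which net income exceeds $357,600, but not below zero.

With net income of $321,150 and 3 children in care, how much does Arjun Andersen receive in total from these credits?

$8,665

Childcare Subsidy: base = 3 × $1,995 = $5,985. income exceeds $181,100 by $140,050, which is 94 full-or-partial $1,500 increments; reduction = 94 × $35 = $3,290, leaving $2,695.
Earned Income Credit: $321,150 is at or below the $389,700 threshold, so the full $2,770 applies.
Apprenticeship Credit: $321,150 is at or below the $357,600 threshold, so the full $3,200 applies.
Total: $2,695 + $2,770 + $3,200 = $8,665.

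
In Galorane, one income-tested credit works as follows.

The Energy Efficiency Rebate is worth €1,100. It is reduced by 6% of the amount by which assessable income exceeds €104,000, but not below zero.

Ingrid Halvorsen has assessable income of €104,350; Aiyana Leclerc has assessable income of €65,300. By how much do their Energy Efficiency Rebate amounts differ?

€21

Ingrid (€104,350): Energy Efficiency Rebate: 6% of the €350 excess over €104,000 is €21; credit = €1,100 − €21 = €1,079.
Aiyana (€65,300): Energy Efficiency Rebate: €65,300 is at or below the €104,000 threshold, so the full €1,100 applies.
Difference: |€1,079 − €1,100| = €21.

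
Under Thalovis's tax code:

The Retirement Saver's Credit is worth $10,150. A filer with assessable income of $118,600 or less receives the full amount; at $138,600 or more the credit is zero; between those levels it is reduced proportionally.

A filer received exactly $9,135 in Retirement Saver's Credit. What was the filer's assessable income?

$120,600

$9,135 is 9,135/10,150 of the full $10,150, so 1,015/10,150 of the $20,000 range has been used: income = $118,600 + $20,000 × 1,015/10,150 = $120,600.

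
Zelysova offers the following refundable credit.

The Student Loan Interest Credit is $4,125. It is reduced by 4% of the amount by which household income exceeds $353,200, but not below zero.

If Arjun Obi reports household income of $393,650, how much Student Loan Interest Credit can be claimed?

$2,507

Student Loan Interest Credit: 4% of the $40,450 excess over $353,200 is $1,618; credit = $4,125 − $1,618 = $2,507.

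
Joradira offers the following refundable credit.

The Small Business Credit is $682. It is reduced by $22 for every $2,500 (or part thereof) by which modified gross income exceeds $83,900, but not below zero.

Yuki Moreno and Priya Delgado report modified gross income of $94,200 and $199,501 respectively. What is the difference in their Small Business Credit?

Yuki ($94,200): Small Business Credit: income exceeds $83,900 by $10,300, which is 5 full-or-partial $2,500 increments; reduction = 5 × $22 = $110, leaving $572.
Priya ($199,501): Small Business Credit: income exceeds $83,900 by $115,601 → 47 increments × $22 = $1,034 ≥ base, so the credit is $0.
Difference: |$572 − $0| = $572.

$572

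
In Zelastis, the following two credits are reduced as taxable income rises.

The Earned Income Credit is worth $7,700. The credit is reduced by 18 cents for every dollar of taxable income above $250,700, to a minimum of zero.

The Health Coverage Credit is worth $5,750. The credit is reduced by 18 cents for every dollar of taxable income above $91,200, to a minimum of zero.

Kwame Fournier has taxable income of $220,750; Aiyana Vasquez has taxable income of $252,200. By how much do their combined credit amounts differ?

Kwame ($220,750): Earned Income Credit: $220,750 is at or below the $250,700 threshold, so the full $7,700 applies. Health Coverage Credit: 18% of the $129,550 excess over $91,200 is $23,319 ≥ base, so the credit is $0. total $7,700 + $0 = $7,700
Aiyana ($252,200): Earned Income Credit: 18% of the $1,500 excess over $250,700 is $270; credit = $7,700 − $270 = $7,430. Health Coverage Credit: 18% of the $161,000 excess over $91,200 is $28,980 ≥ base, so the credit is $0. total $7,430 + $0 = $7,430
Difference: |$7,700 − $7,430| = $270.

$270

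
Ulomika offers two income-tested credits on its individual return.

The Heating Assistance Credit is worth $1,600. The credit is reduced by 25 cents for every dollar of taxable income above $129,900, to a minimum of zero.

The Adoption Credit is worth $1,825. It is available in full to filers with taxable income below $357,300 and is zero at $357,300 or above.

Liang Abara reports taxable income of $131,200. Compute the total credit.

Heating Assistance Credit: 25% of the $1,300 excess over $129,900 is $325; credit = $1,600 − $325 = $1,275.
Adoption Credit: $131,200 is below the $357,300 cutoff, so the full $1,825 applies.
Total: $1,275 + $1,825 = $3,100.

$3,100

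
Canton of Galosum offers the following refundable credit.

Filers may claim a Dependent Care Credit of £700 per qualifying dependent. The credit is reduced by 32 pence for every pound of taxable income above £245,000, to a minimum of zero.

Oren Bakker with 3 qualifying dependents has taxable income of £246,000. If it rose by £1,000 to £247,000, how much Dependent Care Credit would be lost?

At £246,000 — base = 3 × £700 = £2,100. 32% of the £1,000 excess over £245,000 is £320; credit = £2,100 − £320 = £1,780.
At £247,000 — base = 3 × £700 = £2,100. 32% of the £2,000 excess over £245,000 is £640; credit = £2,100 − £640 = £1,460.
Lost: £1,780 − £1,460 = £320.

£320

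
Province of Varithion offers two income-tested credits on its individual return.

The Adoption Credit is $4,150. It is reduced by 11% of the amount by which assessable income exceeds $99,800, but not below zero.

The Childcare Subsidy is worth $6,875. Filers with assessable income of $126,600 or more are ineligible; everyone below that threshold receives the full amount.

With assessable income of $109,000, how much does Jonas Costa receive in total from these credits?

$10,013

Adoption Credit: 11% of the $9,200 excess over $99,800 is $1,012; credit = $4,150 − $1,012 = $3,138.
Childcare Subsidy: $109,000 is below the $126,600 cutoff, so the full $6,875 applies.
Total: $3,138 + $6,875 = $10,013.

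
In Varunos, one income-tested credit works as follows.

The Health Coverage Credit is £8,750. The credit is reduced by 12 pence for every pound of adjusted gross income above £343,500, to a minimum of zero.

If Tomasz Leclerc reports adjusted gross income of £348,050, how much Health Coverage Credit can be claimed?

£8,204

Health Coverage Credit: 12% of the £4,550 excess over £343,500 is £546; credit = £8,750 − £546 = £8,204.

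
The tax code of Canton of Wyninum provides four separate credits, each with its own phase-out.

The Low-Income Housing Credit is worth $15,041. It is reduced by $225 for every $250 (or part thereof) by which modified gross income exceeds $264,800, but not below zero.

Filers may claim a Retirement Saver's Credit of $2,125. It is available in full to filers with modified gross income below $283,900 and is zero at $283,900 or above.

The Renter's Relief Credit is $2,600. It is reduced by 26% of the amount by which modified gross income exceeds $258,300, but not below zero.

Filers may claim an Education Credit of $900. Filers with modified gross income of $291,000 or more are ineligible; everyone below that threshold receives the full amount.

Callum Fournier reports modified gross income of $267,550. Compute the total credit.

$15,786

Low-Income Housing Credit: income exceeds $264,800 by $2,750, which is 11 full-or-partial $250 increments; reduction = 11 × $225 = $2,475, leaving $12,566.
Retirement Saver's Credit: $267,550 is below the $283,900 cutoff, so the full $2,125 applies.
Renter's Relief Credit: 26% of the $9,250 excess over $258,300 is $2,405; credit = $2,600 − $2,405 = $195.
Education Credit: $267,550 is below the $291,000 cutoff, so the full $900 applies.
Total: $12,566 + $2,125 + $195 + $900 = $15,786.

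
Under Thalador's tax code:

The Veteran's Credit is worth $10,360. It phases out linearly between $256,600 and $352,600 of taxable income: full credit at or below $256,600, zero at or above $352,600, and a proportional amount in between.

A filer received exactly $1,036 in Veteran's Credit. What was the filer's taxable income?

$343,000

$1,036 is 1,036/10,360 of the full $10,360, so 9,324/10,360 of the $96,000 range has been used: income = $256,600 + $96,000 × 9,324/10,360 = $343,000.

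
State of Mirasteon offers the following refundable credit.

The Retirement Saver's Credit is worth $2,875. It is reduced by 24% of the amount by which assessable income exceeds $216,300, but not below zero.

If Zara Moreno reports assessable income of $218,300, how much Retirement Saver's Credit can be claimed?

$2,395

Retirement Saver's Credit: 24% of the $2,000 excess over $216,300 is $480; credit = $2,875 − $480 = $2,395.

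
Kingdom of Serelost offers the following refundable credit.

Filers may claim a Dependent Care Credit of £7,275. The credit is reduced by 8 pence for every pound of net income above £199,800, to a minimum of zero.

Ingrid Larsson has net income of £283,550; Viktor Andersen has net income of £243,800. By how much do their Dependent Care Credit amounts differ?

£3,180

Ingrid (£283,550): Dependent Care Credit: 8% of the £83,750 excess over £199,800 is £6,700; credit = £7,275 − £6,700 = £575.
Viktor (£243,800): Dependent Care Credit: 8% of the £44,000 excess over £199,800 is £3,520; credit = £7,275 − £3,520 = £3,755.
Difference: |£575 − £3,755| = £3,180.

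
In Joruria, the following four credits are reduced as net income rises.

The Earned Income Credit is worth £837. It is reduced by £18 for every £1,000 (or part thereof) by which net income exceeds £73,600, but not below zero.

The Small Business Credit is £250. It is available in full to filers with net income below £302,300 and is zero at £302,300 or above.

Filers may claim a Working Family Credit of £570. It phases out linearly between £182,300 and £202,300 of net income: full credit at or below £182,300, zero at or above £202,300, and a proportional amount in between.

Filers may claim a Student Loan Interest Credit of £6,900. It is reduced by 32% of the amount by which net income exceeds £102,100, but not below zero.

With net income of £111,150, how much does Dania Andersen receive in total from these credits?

Earned Income Credit: income exceeds £73,600 by £37,550, which is 38 full-or-partial £1,000 increments; reduction = 38 × £18 = £684, leaving £153.
Small Business Credit: £111,150 is below the £302,300 cutoff, so the full £250 applies.
Working Family Credit: £111,150 is at or below the £182,300 threshold, so the full £570 applies.
Student Loan Interest Credit: 32% of the £9,050 excess over £102,100 is £2,896; credit = £6,900 − £2,896 = £4,004.
Total: £153 + £250 + £570 + £4,004 = £4,977.

£4,977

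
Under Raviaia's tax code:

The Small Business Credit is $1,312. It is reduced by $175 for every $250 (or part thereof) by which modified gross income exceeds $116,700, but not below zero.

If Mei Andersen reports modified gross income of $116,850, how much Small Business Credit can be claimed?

Small Business Credit: income exceeds $116,700 by $150, which is 1 full-or-partial $250 increment; reduction = 1 × $175 = $175, leaving $1,137.

$1,137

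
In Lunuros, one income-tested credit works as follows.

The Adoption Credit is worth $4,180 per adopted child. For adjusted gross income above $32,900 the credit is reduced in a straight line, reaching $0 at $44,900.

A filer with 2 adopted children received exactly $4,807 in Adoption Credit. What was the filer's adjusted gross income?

$38,000

Full credit = 2 × $4,180 = $8,360.
$4,807 is 4,807/8,360 of the full $8,360, so 3,553/8,360 of the $12,000 range has been used: income = $32,900 + $12,000 × 3,553/8,360 = $38,000.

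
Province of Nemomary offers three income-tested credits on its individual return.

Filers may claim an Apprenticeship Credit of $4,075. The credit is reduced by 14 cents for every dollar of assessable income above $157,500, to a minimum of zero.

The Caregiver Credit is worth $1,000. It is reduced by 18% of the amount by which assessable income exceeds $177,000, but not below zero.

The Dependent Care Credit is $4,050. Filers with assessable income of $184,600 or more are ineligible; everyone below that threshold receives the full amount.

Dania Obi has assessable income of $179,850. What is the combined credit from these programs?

$5,483

Apprenticeship Credit: 14% of the $22,350 excess over $157,500 is $3,129; credit = $4,075 − $3,129 = $946.
Caregiver Credit: 18% of the $2,850 excess over $177,000 is $513; credit = $1,000 − $513 = $487.
Dependent Care Credit: $179,850 is below the $184,600 cutoff, so the full $4,050 applies.
Total: $946 + $487 + $4,050 = $5,483.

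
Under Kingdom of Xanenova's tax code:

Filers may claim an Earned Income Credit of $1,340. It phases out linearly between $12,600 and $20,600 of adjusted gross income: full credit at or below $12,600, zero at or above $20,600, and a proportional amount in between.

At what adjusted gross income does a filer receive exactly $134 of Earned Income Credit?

$134 is 134/1,340 of the full $1,340, so 1,206/1,340 of the $8,000 range has been used: income = $12,600 + $8,000 × 1,206/1,340 = $19,800.

$19,800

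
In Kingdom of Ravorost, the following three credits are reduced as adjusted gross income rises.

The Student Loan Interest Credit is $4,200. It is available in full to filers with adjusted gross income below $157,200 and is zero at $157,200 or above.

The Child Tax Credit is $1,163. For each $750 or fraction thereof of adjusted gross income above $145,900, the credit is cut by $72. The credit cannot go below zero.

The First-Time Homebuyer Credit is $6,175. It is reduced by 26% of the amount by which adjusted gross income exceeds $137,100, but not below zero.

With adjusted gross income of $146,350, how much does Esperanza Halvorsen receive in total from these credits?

$9,061

Student Loan Interest Credit: $146,350 is below the $157,200 cutoff, so the full $4,200 applies.
Child Tax Credit: income exceeds $145,900 by $450, which is 1 full-or-partial $750 increment; reduction = 1 × $72 = $72, leaving $1,091.
First-Time Homebuyer Credit: 26% of the $9,250 excess over $137,100 is $2,405; credit = $6,175 − $2,405 = $3,770.
Total: $4,200 + $1,091 + $3,770 = $9,061.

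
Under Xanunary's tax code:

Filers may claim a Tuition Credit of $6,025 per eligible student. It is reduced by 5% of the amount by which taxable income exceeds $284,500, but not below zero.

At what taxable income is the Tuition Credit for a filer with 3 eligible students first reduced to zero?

$646,000

Full credit = 3 × $6,025 = $18,075.
The credit falls by 5% of each dollar above $284,500, so it reaches zero when the excess is $18,075 / 5% = $361,500: income = $284,500 + $361,500 = $646,000.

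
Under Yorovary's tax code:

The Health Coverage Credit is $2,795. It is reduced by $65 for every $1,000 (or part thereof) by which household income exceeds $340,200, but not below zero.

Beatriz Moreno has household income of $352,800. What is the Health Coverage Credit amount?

Health Coverage Credit: income exceeds $340,200 by $12,600, which is 13 full-or-partial $1,000 increments; reduction = 13 × $65 = $845, leaving $1,950.

$1,950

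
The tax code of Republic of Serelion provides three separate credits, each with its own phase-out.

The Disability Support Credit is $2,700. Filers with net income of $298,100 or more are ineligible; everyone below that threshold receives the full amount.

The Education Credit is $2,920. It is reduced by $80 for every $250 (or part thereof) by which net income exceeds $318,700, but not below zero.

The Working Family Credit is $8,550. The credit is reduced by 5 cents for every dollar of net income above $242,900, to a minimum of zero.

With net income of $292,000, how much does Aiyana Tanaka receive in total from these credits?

$11,715

Disability Support Credit: $292,000 is below the $298,100 cutoff, so the full $2,700 applies.
Education Credit: $292,000 is at or below the $318,700 threshold, so the full $2,920 applies.
Working Family Credit: 5% of the $49,100 excess over $242,900 is $2,455; credit = $8,550 − $2,455 = $6,095.
Total: $2,700 + $2,920 + $6,095 = $11,715.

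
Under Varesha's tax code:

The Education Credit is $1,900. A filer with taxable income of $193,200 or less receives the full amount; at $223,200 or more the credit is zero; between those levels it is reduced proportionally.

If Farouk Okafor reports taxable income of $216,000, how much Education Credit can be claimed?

$456

Education Credit: $216,000 is $22,800 into a $30,000 phase-out range, leaving 7,200/30,000 of the credit: $1,900 × 7,200/30,000 = $456.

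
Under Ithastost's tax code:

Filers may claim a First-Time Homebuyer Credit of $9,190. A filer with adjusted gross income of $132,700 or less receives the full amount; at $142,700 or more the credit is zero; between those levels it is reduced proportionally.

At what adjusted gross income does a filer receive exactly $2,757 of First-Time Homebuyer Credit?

$2,757 is 2,757/9,190 of the full $9,190, so 6,433/9,190 of the $10,000 range has been used: income = $132,700 + $10,000 × 6,433/9,190 = $139,700.

$139,700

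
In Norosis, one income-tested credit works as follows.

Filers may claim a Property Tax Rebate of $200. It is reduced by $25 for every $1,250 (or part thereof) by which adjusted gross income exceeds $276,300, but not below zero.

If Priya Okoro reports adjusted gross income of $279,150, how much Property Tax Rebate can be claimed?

Property Tax Rebate: income exceeds $276,300 by $2,850, which is 3 full-or-partial $1,250 increments; reduction = 3 × $25 = $75, leaving $125.

$125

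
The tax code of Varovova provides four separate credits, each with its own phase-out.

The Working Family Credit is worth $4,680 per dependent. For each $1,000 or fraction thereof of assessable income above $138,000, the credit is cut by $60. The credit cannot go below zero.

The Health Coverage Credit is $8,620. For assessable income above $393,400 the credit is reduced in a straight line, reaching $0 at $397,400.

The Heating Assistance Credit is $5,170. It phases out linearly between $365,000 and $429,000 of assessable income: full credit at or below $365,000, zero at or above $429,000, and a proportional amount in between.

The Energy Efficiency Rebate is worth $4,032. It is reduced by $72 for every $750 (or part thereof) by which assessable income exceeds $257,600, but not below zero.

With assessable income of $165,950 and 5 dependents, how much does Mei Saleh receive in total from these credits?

Working Family Credit: base = 5 × $4,680 = $23,400. income exceeds $138,000 by $27,950, which is 28 full-or-partial $1,000 increments; reduction = 28 × $60 = $1,680, leaving $21,720.
Health Coverage Credit: $165,950 is at or below the $393,400 threshold, so the full $8,620 applies.
Heating Assistance Credit: $165,950 is at or below the $365,000 threshold, so the full $5,170 applies.
Energy Efficiency Rebate: $165,950 is at or below the $257,600 threshold, so the full $4,032 applies.
Total: $21,720 + $8,620 + $5,170 + $4,032 = $39,542.

$39,542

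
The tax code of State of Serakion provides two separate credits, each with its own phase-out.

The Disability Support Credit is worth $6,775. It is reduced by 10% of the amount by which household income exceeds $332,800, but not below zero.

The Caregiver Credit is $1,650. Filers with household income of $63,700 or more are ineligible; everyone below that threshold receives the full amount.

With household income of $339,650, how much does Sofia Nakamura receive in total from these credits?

Disability Support Credit: 10% of the $6,850 excess over $332,800 is $685; credit = $6,775 − $685 = $6,090.
Caregiver Credit: $339,650 meets or exceeds the $63,700 cutoff, so the credit is $0.
Total: $6,090 + $0 = $6,090.

$6,090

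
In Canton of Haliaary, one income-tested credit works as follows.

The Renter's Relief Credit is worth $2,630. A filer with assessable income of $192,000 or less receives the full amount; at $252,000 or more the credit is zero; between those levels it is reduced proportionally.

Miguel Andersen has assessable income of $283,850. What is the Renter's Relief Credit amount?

$0

Renter's Relief Credit: $283,850 is at or above $252,000, so the credit is $0.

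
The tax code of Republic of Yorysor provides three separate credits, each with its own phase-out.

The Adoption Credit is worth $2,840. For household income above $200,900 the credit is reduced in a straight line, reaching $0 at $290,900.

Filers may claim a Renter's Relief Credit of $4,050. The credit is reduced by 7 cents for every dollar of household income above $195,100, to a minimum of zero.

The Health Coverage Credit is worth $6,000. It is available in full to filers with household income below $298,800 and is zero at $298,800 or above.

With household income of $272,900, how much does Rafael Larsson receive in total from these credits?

$6,568

Adoption Credit: $272,900 is $72,000 into a $90,000 phase-out range, leaving 18,000/90,000 of the credit: $2,840 × 18,000/90,000 = $568.
Renter's Relief Credit: 7% of the $77,800 excess over $195,100 is $5,446 ≥ base, so the credit is $0.
Health Coverage Credit: $272,900 is below the $298,800 cutoff, so the full $6,000 applies.
Total: $568 + $0 + $6,000 = $6,568.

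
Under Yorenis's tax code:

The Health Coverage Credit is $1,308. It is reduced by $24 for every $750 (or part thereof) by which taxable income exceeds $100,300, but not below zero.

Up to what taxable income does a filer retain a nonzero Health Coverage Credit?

After 54 increments the reduction is 54 × $24 = $1,296, leaving $12; one more increment wipes it out. Increment 54 ends at excess 54 × $750 = $40,500, so the highest qualifying income is $100,300 + $40,500 = $140,800.

$140,800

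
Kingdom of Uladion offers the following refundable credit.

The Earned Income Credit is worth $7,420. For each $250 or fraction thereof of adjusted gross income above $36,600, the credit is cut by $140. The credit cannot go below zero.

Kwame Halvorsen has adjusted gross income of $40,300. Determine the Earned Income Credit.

$5,320

Earned Income Credit: income exceeds $36,600 by $3,700, which is 15 full-or-partial $250 increments; reduction = 15 × $140 = $2,100, leaving $5,320.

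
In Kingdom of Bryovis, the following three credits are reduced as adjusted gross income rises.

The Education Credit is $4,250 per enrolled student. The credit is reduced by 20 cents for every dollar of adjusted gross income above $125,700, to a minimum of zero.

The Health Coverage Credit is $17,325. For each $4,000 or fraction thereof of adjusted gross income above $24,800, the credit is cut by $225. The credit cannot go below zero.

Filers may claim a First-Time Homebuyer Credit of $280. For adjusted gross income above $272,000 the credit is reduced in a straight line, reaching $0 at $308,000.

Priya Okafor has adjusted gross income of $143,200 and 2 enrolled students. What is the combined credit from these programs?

$15,855

Education Credit: base = 2 × $4,250 = $8,500. 20% of the $17,500 excess over $125,700 is $3,500; credit = $8,500 − $3,500 = $5,000.
Health Coverage Credit: income exceeds $24,800 by $118,400, which is 30 full-or-partial $4,000 increments; reduction = 30 × $225 = $6,750, leaving $10,575.
First-Time Homebuyer Credit: $143,200 is at or below the $272,000 threshold, so the full $280 applies.
Total: $5,000 + $10,575 + $280 = $15,855.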